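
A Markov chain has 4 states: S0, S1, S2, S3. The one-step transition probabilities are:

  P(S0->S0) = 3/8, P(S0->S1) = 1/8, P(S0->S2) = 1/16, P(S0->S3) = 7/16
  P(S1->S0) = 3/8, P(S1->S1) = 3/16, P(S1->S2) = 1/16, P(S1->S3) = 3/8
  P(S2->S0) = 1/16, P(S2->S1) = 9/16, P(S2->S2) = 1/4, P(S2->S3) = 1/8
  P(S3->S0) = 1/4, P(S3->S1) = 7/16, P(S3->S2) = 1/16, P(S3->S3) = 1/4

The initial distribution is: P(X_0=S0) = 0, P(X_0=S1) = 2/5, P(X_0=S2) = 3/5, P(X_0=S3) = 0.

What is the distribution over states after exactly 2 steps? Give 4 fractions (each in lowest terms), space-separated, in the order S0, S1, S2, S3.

Propagating the distribution step by step (d_{t+1} = d_t * P):
d_0 = (S0=0, S1=2/5, S2=3/5, S3=0)
  d_1[S0] = 0*3/8 + 2/5*3/8 + 3/5*1/16 + 0*1/4 = 3/16
  d_1[S1] = 0*1/8 + 2/5*3/16 + 3/5*9/16 + 0*7/16 = 33/80
  d_1[S2] = 0*1/16 + 2/5*1/16 + 3/5*1/4 + 0*1/16 = 7/40
  d_1[S3] = 0*7/16 + 2/5*3/8 + 3/5*1/8 + 0*1/4 = 9/40
d_1 = (S0=3/16, S1=33/80, S2=7/40, S3=9/40)
  d_2[S0] = 3/16*3/8 + 33/80*3/8 + 7/40*1/16 + 9/40*1/4 = 187/640
  d_2[S1] = 3/16*1/8 + 33/80*3/16 + 7/40*9/16 + 9/40*7/16 = 381/1280
  d_2[S2] = 3/16*1/16 + 33/80*1/16 + 7/40*1/4 + 9/40*1/16 = 61/640
  d_2[S3] = 3/16*7/16 + 33/80*3/8 + 7/40*1/8 + 9/40*1/4 = 403/1280
d_2 = (S0=187/640, S1=381/1280, S2=61/640, S3=403/1280)

Answer: 187/640 381/1280 61/640 403/1280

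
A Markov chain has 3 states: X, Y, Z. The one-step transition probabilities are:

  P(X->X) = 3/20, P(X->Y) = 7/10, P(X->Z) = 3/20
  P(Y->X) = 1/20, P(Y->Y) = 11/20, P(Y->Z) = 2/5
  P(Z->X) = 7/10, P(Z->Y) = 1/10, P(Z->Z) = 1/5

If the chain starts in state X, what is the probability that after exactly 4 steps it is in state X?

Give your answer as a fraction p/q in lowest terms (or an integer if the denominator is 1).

Computing P^4 by repeated multiplication:
P^1 =
  X: [3/20, 7/10, 3/20]
  Y: [1/20, 11/20, 2/5]
  Z: [7/10, 1/10, 1/5]
P^2 =
  X: [13/80, 101/200, 133/400]
  Y: [63/200, 151/400, 123/400]
  Z: [1/4, 113/200, 37/200]
P^3 =
  X: [2259/8000, 1699/4000, 2343/8000]
  Y: [2251/8000, 3671/8000, 1039/4000]
  Z: [781/4000, 2017/4000, 601/2000]
P^4 =
  X: [42977/160000, 7369/16000, 43333/160000]
  Y: [9879/40000, 76051/160000, 44433/160000]
  Z: [5297/20000, 1421/3200, 23287/80000]

(P^4)[X -> X] = 42977/160000

Answer: 42977/160000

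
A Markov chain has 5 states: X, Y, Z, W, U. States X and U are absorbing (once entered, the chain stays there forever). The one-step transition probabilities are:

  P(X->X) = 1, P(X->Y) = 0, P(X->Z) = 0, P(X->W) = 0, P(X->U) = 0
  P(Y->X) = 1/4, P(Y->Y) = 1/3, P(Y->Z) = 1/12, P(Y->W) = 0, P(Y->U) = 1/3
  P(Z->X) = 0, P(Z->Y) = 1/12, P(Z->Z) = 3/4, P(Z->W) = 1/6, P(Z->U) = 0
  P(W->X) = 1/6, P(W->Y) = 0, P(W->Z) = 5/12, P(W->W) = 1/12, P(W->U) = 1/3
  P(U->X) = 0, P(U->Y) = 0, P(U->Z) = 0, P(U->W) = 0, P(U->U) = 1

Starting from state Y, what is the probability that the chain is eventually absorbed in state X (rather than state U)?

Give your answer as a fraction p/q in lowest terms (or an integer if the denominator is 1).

Let a_i = P(absorbed in X | start in state i).
Boundary conditions: a_X = 1, a_U = 0.
For each transient state i, a_i = sum_j P(i->j) * a_j:
  a_Y = 1/4*a_X + 1/3*a_Y + 1/12*a_Z + 0*a_W + 1/3*a_U
  a_Z = 0*a_X + 1/12*a_Y + 3/4*a_Z + 1/6*a_W + 0*a_U
  a_W = 1/6*a_X + 0*a_Y + 5/12*a_Z + 1/12*a_W + 1/3*a_U

Substituting a_X = 1 and a_U = 0, rearrange to (I - Q) a = r where r[i] = P(i -> X):
  [2/3, -1/12, 0] . (a_Y, a_Z, a_W) = 1/4
  [-1/12, 1/4, -1/6] . (a_Y, a_Z, a_W) = 0
  [0, -5/12, 11/12] . (a_Y, a_Z, a_W) = 1/6

Solving yields:
  a_Y = 73/173
  a_Z = 65/173
  a_W = 61/173

Starting state is Y, so the absorption probability is a_Y = 73/173.

Answer: 73/173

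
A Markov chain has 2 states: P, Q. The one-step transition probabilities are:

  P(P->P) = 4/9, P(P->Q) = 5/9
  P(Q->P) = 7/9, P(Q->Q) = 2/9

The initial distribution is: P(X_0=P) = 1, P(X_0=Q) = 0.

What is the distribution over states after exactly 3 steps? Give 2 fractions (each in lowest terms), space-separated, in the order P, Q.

Answer: 46/81 35/81

Derivation:
Propagating the distribution step by step (d_{t+1} = d_t * P):
d_0 = (P=1, Q=0)
  d_1[P] = 1*4/9 + 0*7/9 = 4/9
  d_1[Q] = 1*5/9 + 0*2/9 = 5/9
d_1 = (P=4/9, Q=5/9)
  d_2[P] = 4/9*4/9 + 5/9*7/9 = 17/27
  d_2[Q] = 4/9*5/9 + 5/9*2/9 = 10/27
d_2 = (P=17/27, Q=10/27)
  d_3[P] = 17/27*4/9 + 10/27*7/9 = 46/81
  d_3[Q] = 17/27*5/9 + 10/27*2/9 = 35/81
d_3 = (P=46/81, Q=35/81)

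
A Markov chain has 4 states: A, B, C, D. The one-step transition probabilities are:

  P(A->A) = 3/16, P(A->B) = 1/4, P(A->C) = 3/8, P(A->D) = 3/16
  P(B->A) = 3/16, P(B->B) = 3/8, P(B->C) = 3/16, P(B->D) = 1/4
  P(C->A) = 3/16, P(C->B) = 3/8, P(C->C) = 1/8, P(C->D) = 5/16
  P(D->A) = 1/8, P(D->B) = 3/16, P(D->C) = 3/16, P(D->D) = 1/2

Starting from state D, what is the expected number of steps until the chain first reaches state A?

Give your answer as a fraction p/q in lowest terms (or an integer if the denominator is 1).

Answer: 3536/541

Derivation:
Let h_i = expected steps to first reach A from state i.
Boundary: h_A = 0.
First-step equations for the other states:
  h_B = 1 + 3/16*h_A + 3/8*h_B + 3/16*h_C + 1/4*h_D
  h_C = 1 + 3/16*h_A + 3/8*h_B + 1/8*h_C + 5/16*h_D
  h_D = 1 + 1/8*h_A + 3/16*h_B + 3/16*h_C + 1/2*h_D

Substituting h_A = 0 and rearranging gives the linear system (I - Q) h = 1:
  [5/8, -3/16, -1/4] . (h_B, h_C, h_D) = 1
  [-3/8, 7/8, -5/16] . (h_B, h_C, h_D) = 1
  [-3/16, -3/16, 1/2] . (h_B, h_C, h_D) = 1

Solving yields:
  h_B = 3264/541
  h_C = 3280/541
  h_D = 3536/541

Starting state is D, so the expected hitting time is h_D = 3536/541.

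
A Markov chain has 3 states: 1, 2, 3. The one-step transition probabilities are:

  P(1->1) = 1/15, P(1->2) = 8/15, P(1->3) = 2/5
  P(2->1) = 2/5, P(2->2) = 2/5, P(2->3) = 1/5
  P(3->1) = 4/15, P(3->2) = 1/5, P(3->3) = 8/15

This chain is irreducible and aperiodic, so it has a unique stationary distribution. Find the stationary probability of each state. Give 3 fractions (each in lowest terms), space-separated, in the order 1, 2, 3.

Answer: 27/103 37/103 39/103

Derivation:
The stationary distribution satisfies pi = pi * P, i.e.:
  pi_1 = 1/15*pi_1 + 2/5*pi_2 + 4/15*pi_3
  pi_2 = 8/15*pi_1 + 2/5*pi_2 + 1/5*pi_3
  pi_3 = 2/5*pi_1 + 1/5*pi_2 + 8/15*pi_3
with normalization: pi_1 + pi_2 + pi_3 = 1.

Using the first 2 balance equations plus normalization, the linear system A*pi = b is:
  [-14/15, 2/5, 4/15] . pi = 0
  [8/15, -3/5, 1/5] . pi = 0
  [1, 1, 1] . pi = 1

Solving yields:
  pi_1 = 27/103
  pi_2 = 37/103
  pi_3 = 39/103

Verification (pi * P):
  27/103*1/15 + 37/103*2/5 + 39/103*4/15 = 27/103 = pi_1  (ok)
  27/103*8/15 + 37/103*2/5 + 39/103*1/5 = 37/103 = pi_2  (ok)
  27/103*2/5 + 37/103*1/5 + 39/103*8/15 = 39/103 = pi_3  (ok)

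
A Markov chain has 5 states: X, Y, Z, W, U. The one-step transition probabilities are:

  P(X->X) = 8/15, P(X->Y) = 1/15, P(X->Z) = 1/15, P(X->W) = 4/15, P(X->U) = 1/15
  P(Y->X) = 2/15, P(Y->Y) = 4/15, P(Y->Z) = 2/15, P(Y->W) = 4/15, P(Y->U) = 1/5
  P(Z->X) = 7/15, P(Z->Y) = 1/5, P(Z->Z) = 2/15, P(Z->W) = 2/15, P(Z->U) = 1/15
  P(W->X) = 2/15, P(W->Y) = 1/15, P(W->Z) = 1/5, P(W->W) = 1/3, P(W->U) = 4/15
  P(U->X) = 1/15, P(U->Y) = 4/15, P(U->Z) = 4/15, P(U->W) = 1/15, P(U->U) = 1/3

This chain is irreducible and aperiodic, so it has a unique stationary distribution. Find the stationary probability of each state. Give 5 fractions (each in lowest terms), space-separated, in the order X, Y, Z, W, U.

Answer: 7607/26476 1019/6619 4057/26476 2981/13238 2387/13238

Derivation:
The stationary distribution satisfies pi = pi * P, i.e.:
  pi_X = 8/15*pi_X + 2/15*pi_Y + 7/15*pi_Z + 2/15*pi_W + 1/15*pi_U
  pi_Y = 1/15*pi_X + 4/15*pi_Y + 1/5*pi_Z + 1/15*pi_W + 4/15*pi_U
  pi_Z = 1/15*pi_X + 2/15*pi_Y + 2/15*pi_Z + 1/5*pi_W + 4/15*pi_U
  pi_W = 4/15*pi_X + 4/15*pi_Y + 2/15*pi_Z + 1/3*pi_W + 1/15*pi_U
  pi_U = 1/15*pi_X + 1/5*pi_Y + 1/15*pi_Z + 4/15*pi_W + 1/3*pi_U
with normalization: pi_X + pi_Y + pi_Z + pi_W + pi_U = 1.

Using the first 4 balance equations plus normalization, the linear system A*pi = b is:
  [-7/15, 2/15, 7/15, 2/15, 1/15] . pi = 0
  [1/15, -11/15, 1/5, 1/15, 4/15] . pi = 0
  [1/15, 2/15, -13/15, 1/5, 4/15] . pi = 0
  [4/15, 4/15, 2/15, -2/3, 1/15] . pi = 0
  [1, 1, 1, 1, 1] . pi = 1

Solving yields:
  pi_X = 7607/26476
  pi_Y = 1019/6619
  pi_Z = 4057/26476
  pi_W = 2981/13238
  pi_U = 2387/13238

Verification (pi * P):
  7607/26476*8/15 + 1019/6619*2/15 + 4057/26476*7/15 + 2981/13238*2/15 + 2387/13238*1/15 = 7607/26476 = pi_X  (ok)
  7607/26476*1/15 + 1019/6619*4/15 + 4057/26476*1/5 + 2981/13238*1/15 + 2387/13238*4/15 = 1019/6619 = pi_Y  (ok)
  7607/26476*1/15 + 1019/6619*2/15 + 4057/26476*2/15 + 2981/13238*1/5 + 2387/13238*4/15 = 4057/26476 = pi_Z  (ok)
  7607/26476*4/15 + 1019/6619*4/15 + 4057/26476*2/15 + 2981/13238*1/3 + 2387/13238*1/15 = 2981/13238 = pi_W  (ok)
  7607/26476*1/15 + 1019/6619*1/5 + 4057/26476*1/15 + 2981/13238*4/15 + 2387/13238*1/3 = 2387/13238 = pi_U  (ok)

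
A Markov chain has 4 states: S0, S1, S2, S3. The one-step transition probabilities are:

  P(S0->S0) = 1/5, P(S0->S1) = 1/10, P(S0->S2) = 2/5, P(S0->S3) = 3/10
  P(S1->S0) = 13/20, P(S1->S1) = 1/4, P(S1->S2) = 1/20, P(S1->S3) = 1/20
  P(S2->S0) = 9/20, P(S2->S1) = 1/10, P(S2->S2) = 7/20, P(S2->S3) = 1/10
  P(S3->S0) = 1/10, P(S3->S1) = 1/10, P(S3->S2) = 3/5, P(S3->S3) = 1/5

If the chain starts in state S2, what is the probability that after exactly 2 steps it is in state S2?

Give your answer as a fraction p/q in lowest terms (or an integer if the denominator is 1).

Answer: 147/400

Derivation:
Computing P^2 by repeated multiplication:
P^1 =
  S0: [1/5, 1/10, 2/5, 3/10]
  S1: [13/20, 1/4, 1/20, 1/20]
  S2: [9/20, 1/10, 7/20, 1/10]
  S3: [1/10, 1/10, 3/5, 1/5]
P^2 =
  S0: [63/200, 23/200, 81/200, 33/200]
  S1: [8/25, 11/80, 8/25, 89/400]
  S2: [129/400, 23/200, 147/400, 39/200]
  S3: [3/8, 23/200, 3/8, 27/200]

(P^2)[S2 -> S2] = 147/400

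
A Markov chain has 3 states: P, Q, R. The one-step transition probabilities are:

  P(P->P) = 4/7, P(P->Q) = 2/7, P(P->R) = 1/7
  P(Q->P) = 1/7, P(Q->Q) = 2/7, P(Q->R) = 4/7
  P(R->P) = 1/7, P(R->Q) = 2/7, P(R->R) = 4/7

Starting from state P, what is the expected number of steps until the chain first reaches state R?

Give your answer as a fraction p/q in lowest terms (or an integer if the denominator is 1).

Let h_i = expected steps to first reach R from state i.
Boundary: h_R = 0.
First-step equations for the other states:
  h_P = 1 + 4/7*h_P + 2/7*h_Q + 1/7*h_R
  h_Q = 1 + 1/7*h_P + 2/7*h_Q + 4/7*h_R

Substituting h_R = 0 and rearranging gives the linear system (I - Q) h = 1:
  [3/7, -2/7] . (h_P, h_Q) = 1
  [-1/7, 5/7] . (h_P, h_Q) = 1

Solving yields:
  h_P = 49/13
  h_Q = 28/13

Starting state is P, so the expected hitting time is h_P = 49/13.

Answer: 49/13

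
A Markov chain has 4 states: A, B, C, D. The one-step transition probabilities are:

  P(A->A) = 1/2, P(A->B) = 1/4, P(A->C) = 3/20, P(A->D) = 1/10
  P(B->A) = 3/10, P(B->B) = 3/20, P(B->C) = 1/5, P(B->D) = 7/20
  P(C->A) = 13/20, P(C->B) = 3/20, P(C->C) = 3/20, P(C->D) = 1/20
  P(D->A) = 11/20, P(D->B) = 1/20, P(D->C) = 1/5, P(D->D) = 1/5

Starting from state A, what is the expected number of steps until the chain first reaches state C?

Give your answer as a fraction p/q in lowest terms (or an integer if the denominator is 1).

Answer: 8320/1399

Derivation:
Let h_i = expected steps to first reach C from state i.
Boundary: h_C = 0.
First-step equations for the other states:
  h_A = 1 + 1/2*h_A + 1/4*h_B + 3/20*h_C + 1/10*h_D
  h_B = 1 + 3/10*h_A + 3/20*h_B + 1/5*h_C + 7/20*h_D
  h_D = 1 + 11/20*h_A + 1/20*h_B + 1/5*h_C + 1/5*h_D

Substituting h_C = 0 and rearranging gives the linear system (I - Q) h = 1:
  [1/2, -1/4, -1/10] . (h_A, h_B, h_D) = 1
  [-3/10, 17/20, -7/20] . (h_A, h_B, h_D) = 1
  [-11/20, -1/20, 4/5] . (h_A, h_B, h_D) = 1

Solving yields:
  h_A = 8320/1399
  h_B = 7860/1399
  h_D = 7960/1399

Starting state is A, so the expected hitting time is h_A = 8320/1399.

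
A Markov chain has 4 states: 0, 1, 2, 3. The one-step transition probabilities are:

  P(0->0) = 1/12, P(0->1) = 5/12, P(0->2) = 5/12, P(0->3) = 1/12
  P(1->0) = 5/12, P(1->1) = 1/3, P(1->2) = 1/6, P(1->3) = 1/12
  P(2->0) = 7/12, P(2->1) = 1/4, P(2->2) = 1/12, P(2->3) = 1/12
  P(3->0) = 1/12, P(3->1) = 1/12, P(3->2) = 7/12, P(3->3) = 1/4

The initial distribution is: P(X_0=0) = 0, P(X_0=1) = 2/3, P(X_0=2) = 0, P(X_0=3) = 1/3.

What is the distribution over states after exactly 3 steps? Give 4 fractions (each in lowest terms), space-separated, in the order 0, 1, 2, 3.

Propagating the distribution step by step (d_{t+1} = d_t * P):
d_0 = (0=0, 1=2/3, 2=0, 3=1/3)
  d_1[0] = 0*1/12 + 2/3*5/12 + 0*7/12 + 1/3*1/12 = 11/36
  d_1[1] = 0*5/12 + 2/3*1/3 + 0*1/4 + 1/3*1/12 = 1/4
  d_1[2] = 0*5/12 + 2/3*1/6 + 0*1/12 + 1/3*7/12 = 11/36
  d_1[3] = 0*1/12 + 2/3*1/12 + 0*1/12 + 1/3*1/4 = 5/36
d_1 = (0=11/36, 1=1/4, 2=11/36, 3=5/36)
  d_2[0] = 11/36*1/12 + 1/4*5/12 + 11/36*7/12 + 5/36*1/12 = 23/72
  d_2[1] = 11/36*5/12 + 1/4*1/3 + 11/36*1/4 + 5/36*1/12 = 43/144
  d_2[2] = 11/36*5/12 + 1/4*1/6 + 11/36*1/12 + 5/36*7/12 = 119/432
  d_2[3] = 11/36*1/12 + 1/4*1/12 + 11/36*1/12 + 5/36*1/4 = 23/216
d_2 = (0=23/72, 1=43/144, 2=119/432, 3=23/216)
  d_3[0] = 23/72*1/12 + 43/144*5/12 + 119/432*7/12 + 23/216*1/12 = 277/864
  d_3[1] = 23/72*5/12 + 43/144*1/3 + 119/432*1/4 + 23/216*1/12 = 1609/5184
  d_3[2] = 23/72*5/12 + 43/144*1/6 + 119/432*1/12 + 23/216*7/12 = 463/1728
  d_3[3] = 23/72*1/12 + 43/144*1/12 + 119/432*1/12 + 23/216*1/4 = 131/1296
d_3 = (0=277/864, 1=1609/5184, 2=463/1728, 3=131/1296)

Answer: 277/864 1609/5184 463/1728 131/1296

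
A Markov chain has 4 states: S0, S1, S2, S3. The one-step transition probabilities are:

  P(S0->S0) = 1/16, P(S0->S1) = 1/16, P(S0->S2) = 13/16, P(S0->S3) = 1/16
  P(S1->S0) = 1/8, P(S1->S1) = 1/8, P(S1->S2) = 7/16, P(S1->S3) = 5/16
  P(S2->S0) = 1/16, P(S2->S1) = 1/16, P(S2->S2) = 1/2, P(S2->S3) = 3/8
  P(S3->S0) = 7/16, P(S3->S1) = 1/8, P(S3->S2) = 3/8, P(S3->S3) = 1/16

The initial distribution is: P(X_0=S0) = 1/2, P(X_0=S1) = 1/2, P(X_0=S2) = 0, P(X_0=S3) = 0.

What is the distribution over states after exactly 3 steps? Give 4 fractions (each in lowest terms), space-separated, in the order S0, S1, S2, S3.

Propagating the distribution step by step (d_{t+1} = d_t * P):
d_0 = (S0=1/2, S1=1/2, S2=0, S3=0)
  d_1[S0] = 1/2*1/16 + 1/2*1/8 + 0*1/16 + 0*7/16 = 3/32
  d_1[S1] = 1/2*1/16 + 1/2*1/8 + 0*1/16 + 0*1/8 = 3/32
  d_1[S2] = 1/2*13/16 + 1/2*7/16 + 0*1/2 + 0*3/8 = 5/8
  d_1[S3] = 1/2*1/16 + 1/2*5/16 + 0*3/8 + 0*1/16 = 3/16
d_1 = (S0=3/32, S1=3/32, S2=5/8, S3=3/16)
  d_2[S0] = 3/32*1/16 + 3/32*1/8 + 5/8*1/16 + 3/16*7/16 = 71/512
  d_2[S1] = 3/32*1/16 + 3/32*1/8 + 5/8*1/16 + 3/16*1/8 = 41/512
  d_2[S2] = 3/32*13/16 + 3/32*7/16 + 5/8*1/2 + 3/16*3/8 = 1/2
  d_2[S3] = 3/32*1/16 + 3/32*5/16 + 5/8*3/8 + 3/16*1/16 = 9/32
d_2 = (S0=71/512, S1=41/512, S2=1/2, S3=9/32)
  d_3[S0] = 71/512*1/16 + 41/512*1/8 + 1/2*1/16 + 9/32*7/16 = 1417/8192
  d_3[S1] = 71/512*1/16 + 41/512*1/8 + 1/2*1/16 + 9/32*1/8 = 697/8192
  d_3[S2] = 71/512*13/16 + 41/512*7/16 + 1/2*1/2 + 9/32*3/8 = 2061/4096
  d_3[S3] = 71/512*1/16 + 41/512*5/16 + 1/2*3/8 + 9/32*1/16 = 489/2048
d_3 = (S0=1417/8192, S1=697/8192, S2=2061/4096, S3=489/2048)

Answer: 1417/8192 697/8192 2061/4096 489/2048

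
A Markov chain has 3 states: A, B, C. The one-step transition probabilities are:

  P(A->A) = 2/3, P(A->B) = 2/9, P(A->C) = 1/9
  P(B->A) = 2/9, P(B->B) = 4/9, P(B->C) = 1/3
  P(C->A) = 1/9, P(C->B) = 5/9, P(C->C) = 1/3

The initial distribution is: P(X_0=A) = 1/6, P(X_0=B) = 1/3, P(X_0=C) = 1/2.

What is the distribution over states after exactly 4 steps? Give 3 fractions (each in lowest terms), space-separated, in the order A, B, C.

Answer: 6613/19683 7921/19683 5149/19683

Derivation:
Propagating the distribution step by step (d_{t+1} = d_t * P):
d_0 = (A=1/6, B=1/3, C=1/2)
  d_1[A] = 1/6*2/3 + 1/3*2/9 + 1/2*1/9 = 13/54
  d_1[B] = 1/6*2/9 + 1/3*4/9 + 1/2*5/9 = 25/54
  d_1[C] = 1/6*1/9 + 1/3*1/3 + 1/2*1/3 = 8/27
d_1 = (A=13/54, B=25/54, C=8/27)
  d_2[A] = 13/54*2/3 + 25/54*2/9 + 8/27*1/9 = 8/27
  d_2[B] = 13/54*2/9 + 25/54*4/9 + 8/27*5/9 = 103/243
  d_2[C] = 13/54*1/9 + 25/54*1/3 + 8/27*1/3 = 68/243
d_2 = (A=8/27, B=103/243, C=68/243)
  d_3[A] = 8/27*2/3 + 103/243*2/9 + 68/243*1/9 = 706/2187
  d_3[B] = 8/27*2/9 + 103/243*4/9 + 68/243*5/9 = 896/2187
  d_3[C] = 8/27*1/9 + 103/243*1/3 + 68/243*1/3 = 65/243
d_3 = (A=706/2187, B=896/2187, C=65/243)
  d_4[A] = 706/2187*2/3 + 896/2187*2/9 + 65/243*1/9 = 6613/19683
  d_4[B] = 706/2187*2/9 + 896/2187*4/9 + 65/243*5/9 = 7921/19683
  d_4[C] = 706/2187*1/9 + 896/2187*1/3 + 65/243*1/3 = 5149/19683
d_4 = (A=6613/19683, B=7921/19683, C=5149/19683)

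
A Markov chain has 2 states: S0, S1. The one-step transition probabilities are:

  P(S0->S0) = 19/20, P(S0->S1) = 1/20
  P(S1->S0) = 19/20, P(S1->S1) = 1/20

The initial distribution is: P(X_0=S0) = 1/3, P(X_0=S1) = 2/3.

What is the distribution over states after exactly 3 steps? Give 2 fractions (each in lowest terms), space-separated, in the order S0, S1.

Answer: 19/20 1/20

Derivation:
Propagating the distribution step by step (d_{t+1} = d_t * P):
d_0 = (S0=1/3, S1=2/3)
  d_1[S0] = 1/3*19/20 + 2/3*19/20 = 19/20
  d_1[S1] = 1/3*1/20 + 2/3*1/20 = 1/20
d_1 = (S0=19/20, S1=1/20)
  d_2[S0] = 19/20*19/20 + 1/20*19/20 = 19/20
  d_2[S1] = 19/20*1/20 + 1/20*1/20 = 1/20
d_2 = (S0=19/20, S1=1/20)
  d_3[S0] = 19/20*19/20 + 1/20*19/20 = 19/20
  d_3[S1] = 19/20*1/20 + 1/20*1/20 = 1/20
d_3 = (S0=19/20, S1=1/20)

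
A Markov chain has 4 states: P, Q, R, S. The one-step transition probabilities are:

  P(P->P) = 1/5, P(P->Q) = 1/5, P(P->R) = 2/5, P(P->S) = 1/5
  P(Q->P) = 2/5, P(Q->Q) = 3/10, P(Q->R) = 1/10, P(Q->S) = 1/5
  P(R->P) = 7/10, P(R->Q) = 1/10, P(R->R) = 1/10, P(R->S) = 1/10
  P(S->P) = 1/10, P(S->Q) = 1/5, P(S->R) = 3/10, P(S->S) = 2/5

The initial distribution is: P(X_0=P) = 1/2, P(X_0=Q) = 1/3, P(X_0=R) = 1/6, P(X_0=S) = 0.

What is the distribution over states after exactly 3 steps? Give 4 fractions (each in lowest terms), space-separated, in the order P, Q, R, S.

Answer: 339/1000 391/2000 371/1500 1309/6000

Derivation:
Propagating the distribution step by step (d_{t+1} = d_t * P):
d_0 = (P=1/2, Q=1/3, R=1/6, S=0)
  d_1[P] = 1/2*1/5 + 1/3*2/5 + 1/6*7/10 + 0*1/10 = 7/20
  d_1[Q] = 1/2*1/5 + 1/3*3/10 + 1/6*1/10 + 0*1/5 = 13/60
  d_1[R] = 1/2*2/5 + 1/3*1/10 + 1/6*1/10 + 0*3/10 = 1/4
  d_1[S] = 1/2*1/5 + 1/3*1/5 + 1/6*1/10 + 0*2/5 = 11/60
d_1 = (P=7/20, Q=13/60, R=1/4, S=11/60)
  d_2[P] = 7/20*1/5 + 13/60*2/5 + 1/4*7/10 + 11/60*1/10 = 7/20
  d_2[Q] = 7/20*1/5 + 13/60*3/10 + 1/4*1/10 + 11/60*1/5 = 59/300
  d_2[R] = 7/20*2/5 + 13/60*1/10 + 1/4*1/10 + 11/60*3/10 = 29/120
  d_2[S] = 7/20*1/5 + 13/60*1/5 + 1/4*1/10 + 11/60*2/5 = 127/600
d_2 = (P=7/20, Q=59/300, R=29/120, S=127/600)
  d_3[P] = 7/20*1/5 + 59/300*2/5 + 29/120*7/10 + 127/600*1/10 = 339/1000
  d_3[Q] = 7/20*1/5 + 59/300*3/10 + 29/120*1/10 + 127/600*1/5 = 391/2000
  d_3[R] = 7/20*2/5 + 59/300*1/10 + 29/120*1/10 + 127/600*3/10 = 371/1500
  d_3[S] = 7/20*1/5 + 59/300*1/5 + 29/120*1/10 + 127/600*2/5 = 1309/6000
d_3 = (P=339/1000, Q=391/2000, R=371/1500, S=1309/6000)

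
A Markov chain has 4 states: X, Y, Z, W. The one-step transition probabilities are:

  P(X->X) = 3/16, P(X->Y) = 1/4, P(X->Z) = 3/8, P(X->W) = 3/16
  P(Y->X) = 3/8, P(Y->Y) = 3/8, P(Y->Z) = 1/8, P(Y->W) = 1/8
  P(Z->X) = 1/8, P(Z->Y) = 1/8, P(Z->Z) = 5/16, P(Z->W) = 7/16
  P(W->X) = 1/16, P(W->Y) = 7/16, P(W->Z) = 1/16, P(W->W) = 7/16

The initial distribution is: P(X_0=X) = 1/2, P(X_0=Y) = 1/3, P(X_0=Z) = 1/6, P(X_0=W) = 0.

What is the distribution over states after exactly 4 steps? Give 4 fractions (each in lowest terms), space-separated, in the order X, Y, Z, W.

Propagating the distribution step by step (d_{t+1} = d_t * P):
d_0 = (X=1/2, Y=1/3, Z=1/6, W=0)
  d_1[X] = 1/2*3/16 + 1/3*3/8 + 1/6*1/8 + 0*1/16 = 23/96
  d_1[Y] = 1/2*1/4 + 1/3*3/8 + 1/6*1/8 + 0*7/16 = 13/48
  d_1[Z] = 1/2*3/8 + 1/3*1/8 + 1/6*5/16 + 0*1/16 = 9/32
  d_1[W] = 1/2*3/16 + 1/3*1/8 + 1/6*7/16 + 0*7/16 = 5/24
d_1 = (X=23/96, Y=13/48, Z=9/32, W=5/24)
  d_2[X] = 23/96*3/16 + 13/48*3/8 + 9/32*1/8 + 5/24*1/16 = 299/1536
  d_2[Y] = 23/96*1/4 + 13/48*3/8 + 9/32*1/8 + 5/24*7/16 = 221/768
  d_2[Z] = 23/96*3/8 + 13/48*1/8 + 9/32*5/16 + 5/24*1/16 = 115/512
  d_2[W] = 23/96*3/16 + 13/48*1/8 + 9/32*7/16 + 5/24*7/16 = 75/256
d_2 = (X=299/1536, Y=221/768, Z=115/512, W=75/256)
  d_3[X] = 299/1536*3/16 + 221/768*3/8 + 115/512*1/8 + 75/256*1/16 = 1563/8192
  d_3[Y] = 299/1536*1/4 + 221/768*3/8 + 115/512*1/8 + 75/256*7/16 = 961/3072
  d_3[Z] = 299/1536*3/8 + 221/768*1/8 + 115/512*5/16 + 75/256*1/16 = 4853/24576
  d_3[W] = 299/1536*3/16 + 221/768*1/8 + 115/512*7/16 + 75/256*7/16 = 3673/12288
d_3 = (X=1563/8192, Y=961/3072, Z=4853/24576, W=3673/12288)
  d_4[X] = 1563/8192*3/16 + 961/3072*3/8 + 4853/24576*1/8 + 3673/12288*1/16 = 25749/131072
  d_4[Y] = 1563/8192*1/4 + 961/3072*3/8 + 4853/24576*1/8 + 3673/12288*7/16 = 10501/32768
  d_4[Z] = 1563/8192*3/8 + 961/3072*1/8 + 4853/24576*5/16 + 3673/12288*1/16 = 75121/393216
  d_4[W] = 1563/8192*3/16 + 961/3072*1/8 + 4853/24576*7/16 + 3673/12288*7/16 = 28709/98304
d_4 = (X=25749/131072, Y=10501/32768, Z=75121/393216, W=28709/98304)

Answer: 25749/131072 10501/32768 75121/393216 28709/98304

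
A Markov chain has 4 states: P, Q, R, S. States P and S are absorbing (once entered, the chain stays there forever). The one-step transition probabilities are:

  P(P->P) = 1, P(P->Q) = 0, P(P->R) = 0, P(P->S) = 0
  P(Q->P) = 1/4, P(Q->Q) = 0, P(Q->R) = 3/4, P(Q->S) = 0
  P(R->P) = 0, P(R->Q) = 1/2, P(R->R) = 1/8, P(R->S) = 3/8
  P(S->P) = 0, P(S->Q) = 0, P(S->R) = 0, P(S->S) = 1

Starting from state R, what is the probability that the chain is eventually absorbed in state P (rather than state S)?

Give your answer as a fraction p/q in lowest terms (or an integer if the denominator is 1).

Let a_i = P(absorbed in P | start in state i).
Boundary conditions: a_P = 1, a_S = 0.
For each transient state i, a_i = sum_j P(i->j) * a_j:
  a_Q = 1/4*a_P + 0*a_Q + 3/4*a_R + 0*a_S
  a_R = 0*a_P + 1/2*a_Q + 1/8*a_R + 3/8*a_S

Substituting a_P = 1 and a_S = 0, rearrange to (I - Q) a = r where r[i] = P(i -> P):
  [1, -3/4] . (a_Q, a_R) = 1/4
  [-1/2, 7/8] . (a_Q, a_R) = 0

Solving yields:
  a_Q = 7/16
  a_R = 1/4

Starting state is R, so the absorption probability is a_R = 1/4.

Answer: 1/4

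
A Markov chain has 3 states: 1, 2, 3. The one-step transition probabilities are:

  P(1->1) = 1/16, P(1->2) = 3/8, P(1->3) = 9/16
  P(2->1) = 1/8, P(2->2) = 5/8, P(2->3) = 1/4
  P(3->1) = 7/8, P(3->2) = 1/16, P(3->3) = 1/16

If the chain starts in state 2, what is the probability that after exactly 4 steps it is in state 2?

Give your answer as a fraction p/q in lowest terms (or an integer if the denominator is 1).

Computing P^4 by repeated multiplication:
P^1 =
  1: [1/16, 3/8, 9/16]
  2: [1/8, 5/8, 1/4]
  3: [7/8, 1/16, 1/16]
P^2 =
  1: [139/256, 75/256, 21/128]
  2: [39/128, 29/64, 31/128]
  3: [15/128, 95/256, 131/256]
P^3 =
  1: [877/4096, 813/2048, 1593/4096]
  2: [589/2048, 845/2048, 307/1024]
  3: [1027/2048, 1261/4096, 781/4096]
P^4 =
  1: [26431/65536, 23115/65536, 7995/32768]
  2: [10875/32768, 6299/16384, 9295/32768]
  3: [7755/32768, 25715/65536, 24311/65536]

(P^4)[2 -> 2] = 6299/16384

Answer: 6299/16384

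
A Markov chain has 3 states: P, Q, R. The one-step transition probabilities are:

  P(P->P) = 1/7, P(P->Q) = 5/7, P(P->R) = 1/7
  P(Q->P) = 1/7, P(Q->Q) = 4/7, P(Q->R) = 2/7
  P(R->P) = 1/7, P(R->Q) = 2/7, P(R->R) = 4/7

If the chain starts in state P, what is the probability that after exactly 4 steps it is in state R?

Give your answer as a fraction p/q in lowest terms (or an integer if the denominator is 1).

Computing P^4 by repeated multiplication:
P^1 =
  P: [1/7, 5/7, 1/7]
  Q: [1/7, 4/7, 2/7]
  R: [1/7, 2/7, 4/7]
P^2 =
  P: [1/7, 27/49, 15/49]
  Q: [1/7, 25/49, 17/49]
  R: [1/7, 3/7, 3/7]
P^3 =
  P: [1/7, 173/343, 121/343]
  Q: [1/7, 169/343, 125/343]
  R: [1/7, 23/49, 19/49]
P^4 =
  P: [1/7, 1179/2401, 879/2401]
  Q: [1/7, 1171/2401, 887/2401]
  R: [1/7, 165/343, 129/343]

(P^4)[P -> R] = 879/2401

Answer: 879/2401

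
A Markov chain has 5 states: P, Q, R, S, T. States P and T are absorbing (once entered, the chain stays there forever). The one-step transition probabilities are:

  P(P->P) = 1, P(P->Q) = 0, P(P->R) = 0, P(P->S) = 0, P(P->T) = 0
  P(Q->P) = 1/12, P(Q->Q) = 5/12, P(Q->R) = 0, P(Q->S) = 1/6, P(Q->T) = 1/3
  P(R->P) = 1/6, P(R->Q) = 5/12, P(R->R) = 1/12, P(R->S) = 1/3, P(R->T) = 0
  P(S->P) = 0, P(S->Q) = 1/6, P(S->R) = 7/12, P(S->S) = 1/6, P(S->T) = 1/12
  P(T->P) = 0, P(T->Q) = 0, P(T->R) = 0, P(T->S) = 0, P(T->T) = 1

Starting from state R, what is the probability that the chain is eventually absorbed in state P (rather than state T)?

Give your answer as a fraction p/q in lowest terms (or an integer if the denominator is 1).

Answer: 19/46

Derivation:
Let a_i = P(absorbed in P | start in state i).
Boundary conditions: a_P = 1, a_T = 0.
For each transient state i, a_i = sum_j P(i->j) * a_j:
  a_Q = 1/12*a_P + 5/12*a_Q + 0*a_R + 1/6*a_S + 1/3*a_T
  a_R = 1/6*a_P + 5/12*a_Q + 1/12*a_R + 1/3*a_S + 0*a_T
  a_S = 0*a_P + 1/6*a_Q + 7/12*a_R + 1/6*a_S + 1/12*a_T

Substituting a_P = 1 and a_T = 0, rearrange to (I - Q) a = r where r[i] = P(i -> P):
  [7/12, 0, -1/6] . (a_Q, a_R, a_S) = 1/12
  [-5/12, 11/12, -1/3] . (a_Q, a_R, a_S) = 1/6
  [-1/6, -7/12, 5/6] . (a_Q, a_R, a_S) = 0

Solving yields:
  a_Q = 11/46
  a_R = 19/46
  a_S = 31/92

Starting state is R, so the absorption probability is a_R = 19/46.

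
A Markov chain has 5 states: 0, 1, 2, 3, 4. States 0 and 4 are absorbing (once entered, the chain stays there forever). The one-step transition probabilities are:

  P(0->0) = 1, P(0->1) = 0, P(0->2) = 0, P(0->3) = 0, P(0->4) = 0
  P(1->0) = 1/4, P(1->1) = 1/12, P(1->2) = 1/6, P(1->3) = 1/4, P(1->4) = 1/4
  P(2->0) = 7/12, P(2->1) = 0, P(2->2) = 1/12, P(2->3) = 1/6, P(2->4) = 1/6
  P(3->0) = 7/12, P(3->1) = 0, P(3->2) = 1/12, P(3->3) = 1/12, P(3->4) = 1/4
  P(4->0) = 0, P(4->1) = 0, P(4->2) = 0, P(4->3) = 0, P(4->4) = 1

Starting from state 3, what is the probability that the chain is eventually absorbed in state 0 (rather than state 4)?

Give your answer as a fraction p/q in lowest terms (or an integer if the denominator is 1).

Let a_i = P(absorbed in 0 | start in state i).
Boundary conditions: a_0 = 1, a_4 = 0.
For each transient state i, a_i = sum_j P(i->j) * a_j:
  a_1 = 1/4*a_0 + 1/12*a_1 + 1/6*a_2 + 1/4*a_3 + 1/4*a_4
  a_2 = 7/12*a_0 + 0*a_1 + 1/12*a_2 + 1/6*a_3 + 1/6*a_4
  a_3 = 7/12*a_0 + 0*a_1 + 1/12*a_2 + 1/12*a_3 + 1/4*a_4

Substituting a_0 = 1 and a_4 = 0, rearrange to (I - Q) a = r where r[i] = P(i -> 0):
  [11/12, -1/6, -1/4] . (a_1, a_2, a_3) = 1/4
  [0, 11/12, -1/6] . (a_1, a_2, a_3) = 7/12
  [0, -1/12, 11/12] . (a_1, a_2, a_3) = 7/12

Solving yields:
  a_1 = 113/187
  a_2 = 13/17
  a_3 = 12/17

Starting state is 3, so the absorption probability is a_3 = 12/17.

Answer: 12/17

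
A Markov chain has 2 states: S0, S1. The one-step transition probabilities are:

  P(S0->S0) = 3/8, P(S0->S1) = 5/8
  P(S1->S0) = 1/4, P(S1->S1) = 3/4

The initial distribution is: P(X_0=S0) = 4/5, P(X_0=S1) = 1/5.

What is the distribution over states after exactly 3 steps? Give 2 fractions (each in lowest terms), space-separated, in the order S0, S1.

Propagating the distribution step by step (d_{t+1} = d_t * P):
d_0 = (S0=4/5, S1=1/5)
  d_1[S0] = 4/5*3/8 + 1/5*1/4 = 7/20
  d_1[S1] = 4/5*5/8 + 1/5*3/4 = 13/20
d_1 = (S0=7/20, S1=13/20)
  d_2[S0] = 7/20*3/8 + 13/20*1/4 = 47/160
  d_2[S1] = 7/20*5/8 + 13/20*3/4 = 113/160
d_2 = (S0=47/160, S1=113/160)
  d_3[S0] = 47/160*3/8 + 113/160*1/4 = 367/1280
  d_3[S1] = 47/160*5/8 + 113/160*3/4 = 913/1280
d_3 = (S0=367/1280, S1=913/1280)

Answer: 367/1280 913/1280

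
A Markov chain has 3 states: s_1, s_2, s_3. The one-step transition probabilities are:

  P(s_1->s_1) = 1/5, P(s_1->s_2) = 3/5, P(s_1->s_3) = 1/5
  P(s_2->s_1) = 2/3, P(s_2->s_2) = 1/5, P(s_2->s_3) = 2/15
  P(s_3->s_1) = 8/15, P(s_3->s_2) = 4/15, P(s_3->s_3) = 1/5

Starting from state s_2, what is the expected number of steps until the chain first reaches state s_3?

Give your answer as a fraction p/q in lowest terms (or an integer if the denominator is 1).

Answer: 55/9

Derivation:
Let h_i = expected steps to first reach s_3 from state i.
Boundary: h_s_3 = 0.
First-step equations for the other states:
  h_s_1 = 1 + 1/5*h_s_1 + 3/5*h_s_2 + 1/5*h_s_3
  h_s_2 = 1 + 2/3*h_s_1 + 1/5*h_s_2 + 2/15*h_s_3

Substituting h_s_3 = 0 and rearranging gives the linear system (I - Q) h = 1:
  [4/5, -3/5] . (h_s_1, h_s_2) = 1
  [-2/3, 4/5] . (h_s_1, h_s_2) = 1

Solving yields:
  h_s_1 = 35/6
  h_s_2 = 55/9

Starting state is s_2, so the expected hitting time is h_s_2 = 55/9.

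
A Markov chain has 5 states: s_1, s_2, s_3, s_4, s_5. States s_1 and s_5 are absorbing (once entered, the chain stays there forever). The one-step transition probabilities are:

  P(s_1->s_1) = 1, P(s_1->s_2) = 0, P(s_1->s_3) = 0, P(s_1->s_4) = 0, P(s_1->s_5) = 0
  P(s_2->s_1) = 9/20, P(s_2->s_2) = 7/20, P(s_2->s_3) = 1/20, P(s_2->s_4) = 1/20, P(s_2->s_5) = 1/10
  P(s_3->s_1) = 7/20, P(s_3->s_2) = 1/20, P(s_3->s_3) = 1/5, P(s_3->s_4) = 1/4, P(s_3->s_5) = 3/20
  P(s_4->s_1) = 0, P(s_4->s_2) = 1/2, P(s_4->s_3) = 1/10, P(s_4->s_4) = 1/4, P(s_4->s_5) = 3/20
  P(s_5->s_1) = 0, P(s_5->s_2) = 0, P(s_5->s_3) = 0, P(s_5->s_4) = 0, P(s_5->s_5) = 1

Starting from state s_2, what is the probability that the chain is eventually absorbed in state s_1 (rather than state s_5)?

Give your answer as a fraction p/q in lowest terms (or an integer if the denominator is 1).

Answer: 2189/2763

Derivation:
Let a_i = P(absorbed in s_1 | start in state i).
Boundary conditions: a_s_1 = 1, a_s_5 = 0.
For each transient state i, a_i = sum_j P(i->j) * a_j:
  a_s_2 = 9/20*a_s_1 + 7/20*a_s_2 + 1/20*a_s_3 + 1/20*a_s_4 + 1/10*a_s_5
  a_s_3 = 7/20*a_s_1 + 1/20*a_s_2 + 1/5*a_s_3 + 1/4*a_s_4 + 3/20*a_s_5
  a_s_4 = 0*a_s_1 + 1/2*a_s_2 + 1/10*a_s_3 + 1/4*a_s_4 + 3/20*a_s_5

Substituting a_s_1 = 1 and a_s_5 = 0, rearrange to (I - Q) a = r where r[i] = P(i -> s_1):
  [13/20, -1/20, -1/20] . (a_s_2, a_s_3, a_s_4) = 9/20
  [-1/20, 4/5, -1/4] . (a_s_2, a_s_3, a_s_4) = 7/20
  [-1/2, -1/10, 3/4] . (a_s_2, a_s_3, a_s_4) = 0

Solving yields:
  a_s_2 = 2189/2763
  a_s_3 = 1880/2763
  a_s_4 = 190/307

Starting state is s_2, so the absorption probability is a_s_2 = 2189/2763.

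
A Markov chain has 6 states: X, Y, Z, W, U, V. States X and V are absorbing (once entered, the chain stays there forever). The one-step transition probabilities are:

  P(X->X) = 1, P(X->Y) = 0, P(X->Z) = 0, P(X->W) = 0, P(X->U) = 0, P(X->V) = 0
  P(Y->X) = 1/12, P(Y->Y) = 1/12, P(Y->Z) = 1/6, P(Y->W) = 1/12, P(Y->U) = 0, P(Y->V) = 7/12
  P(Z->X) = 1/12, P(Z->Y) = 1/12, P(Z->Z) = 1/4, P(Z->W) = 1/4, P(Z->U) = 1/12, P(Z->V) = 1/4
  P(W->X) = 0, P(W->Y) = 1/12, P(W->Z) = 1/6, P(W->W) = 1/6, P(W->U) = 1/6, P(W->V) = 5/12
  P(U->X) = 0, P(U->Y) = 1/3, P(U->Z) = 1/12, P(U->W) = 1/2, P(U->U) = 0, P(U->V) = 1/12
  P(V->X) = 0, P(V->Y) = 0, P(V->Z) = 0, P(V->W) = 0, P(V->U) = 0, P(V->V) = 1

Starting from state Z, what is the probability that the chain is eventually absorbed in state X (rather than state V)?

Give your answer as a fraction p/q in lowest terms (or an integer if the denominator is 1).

Let a_i = P(absorbed in X | start in state i).
Boundary conditions: a_X = 1, a_V = 0.
For each transient state i, a_i = sum_j P(i->j) * a_j:
  a_Y = 1/12*a_X + 1/12*a_Y + 1/6*a_Z + 1/12*a_W + 0*a_U + 7/12*a_V
  a_Z = 1/12*a_X + 1/12*a_Y + 1/4*a_Z + 1/4*a_W + 1/12*a_U + 1/4*a_V
  a_W = 0*a_X + 1/12*a_Y + 1/6*a_Z + 1/6*a_W + 1/6*a_U + 5/12*a_V
  a_U = 0*a_X + 1/3*a_Y + 1/12*a_Z + 1/2*a_W + 0*a_U + 1/12*a_V

Substituting a_X = 1 and a_V = 0, rearrange to (I - Q) a = r where r[i] = P(i -> X):
  [11/12, -1/6, -1/12, 0] . (a_Y, a_Z, a_W, a_U) = 1/12
  [-1/12, 3/4, -1/4, -1/12] . (a_Y, a_Z, a_W, a_U) = 1/12
  [-1/12, -1/6, 5/6, -1/6] . (a_Y, a_Z, a_W, a_U) = 0
  [-1/3, -1/12, -1/2, 1] . (a_Y, a_Z, a_W, a_U) = 0

Solving yields:
  a_Y = 1114/8951
  a_Z = 1382/8951
  a_W = 539/8951
  a_U = 756/8951

Starting state is Z, so the absorption probability is a_Z = 1382/8951.

Answer: 1382/8951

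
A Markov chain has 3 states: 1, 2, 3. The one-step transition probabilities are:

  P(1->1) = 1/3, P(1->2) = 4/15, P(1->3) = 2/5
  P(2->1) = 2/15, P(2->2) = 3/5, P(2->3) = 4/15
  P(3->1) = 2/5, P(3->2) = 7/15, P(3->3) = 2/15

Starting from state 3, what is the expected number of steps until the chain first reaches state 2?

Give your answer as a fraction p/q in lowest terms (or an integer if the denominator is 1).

Answer: 120/47

Derivation:
Let h_i = expected steps to first reach 2 from state i.
Boundary: h_2 = 0.
First-step equations for the other states:
  h_1 = 1 + 1/3*h_1 + 4/15*h_2 + 2/5*h_3
  h_3 = 1 + 2/5*h_1 + 7/15*h_2 + 2/15*h_3

Substituting h_2 = 0 and rearranging gives the linear system (I - Q) h = 1:
  [2/3, -2/5] . (h_1, h_3) = 1
  [-2/5, 13/15] . (h_1, h_3) = 1

Solving yields:
  h_1 = 285/94
  h_3 = 120/47

Starting state is 3, so the expected hitting time is h_3 = 120/47.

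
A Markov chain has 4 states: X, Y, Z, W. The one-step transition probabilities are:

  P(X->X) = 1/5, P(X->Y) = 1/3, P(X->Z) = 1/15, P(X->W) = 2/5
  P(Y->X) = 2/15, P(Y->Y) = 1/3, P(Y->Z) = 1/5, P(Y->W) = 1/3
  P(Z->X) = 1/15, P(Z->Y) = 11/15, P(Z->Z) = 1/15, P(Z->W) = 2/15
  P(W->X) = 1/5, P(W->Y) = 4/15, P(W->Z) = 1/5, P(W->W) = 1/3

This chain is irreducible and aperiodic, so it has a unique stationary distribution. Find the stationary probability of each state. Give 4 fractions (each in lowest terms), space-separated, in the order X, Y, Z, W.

The stationary distribution satisfies pi = pi * P, i.e.:
  pi_X = 1/5*pi_X + 2/15*pi_Y + 1/15*pi_Z + 1/5*pi_W
  pi_Y = 1/3*pi_X + 1/3*pi_Y + 11/15*pi_Z + 4/15*pi_W
  pi_Z = 1/15*pi_X + 1/5*pi_Y + 1/15*pi_Z + 1/5*pi_W
  pi_W = 2/5*pi_X + 1/3*pi_Y + 2/15*pi_Z + 1/3*pi_W
with normalization: pi_X + pi_Y + pi_Z + pi_W = 1.

Using the first 3 balance equations plus normalization, the linear system A*pi = b is:
  [-4/5, 2/15, 1/15, 1/5] . pi = 0
  [1/3, -2/3, 11/15, 4/15] . pi = 0
  [1/15, 1/5, -14/15, 1/5] . pi = 0
  [1, 1, 1, 1] . pi = 1

Solving yields:
  pi_X = 541/3517
  pi_Y = 1322/3517
  pi_Z = 557/3517
  pi_W = 1097/3517

Verification (pi * P):
  541/3517*1/5 + 1322/3517*2/15 + 557/3517*1/15 + 1097/3517*1/5 = 541/3517 = pi_X  (ok)
  541/3517*1/3 + 1322/3517*1/3 + 557/3517*11/15 + 1097/3517*4/15 = 1322/3517 = pi_Y  (ok)
  541/3517*1/15 + 1322/3517*1/5 + 557/3517*1/15 + 1097/3517*1/5 = 557/3517 = pi_Z  (ok)
  541/3517*2/5 + 1322/3517*1/3 + 557/3517*2/15 + 1097/3517*1/3 = 1097/3517 = pi_W  (ok)

Answer: 541/3517 1322/3517 557/3517 1097/3517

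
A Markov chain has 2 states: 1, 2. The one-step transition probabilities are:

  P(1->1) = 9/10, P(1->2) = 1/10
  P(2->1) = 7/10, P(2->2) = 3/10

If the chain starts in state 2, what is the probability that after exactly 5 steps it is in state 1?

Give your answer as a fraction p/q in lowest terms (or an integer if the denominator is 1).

Computing P^5 by repeated multiplication:
P^1 =
  1: [9/10, 1/10]
  2: [7/10, 3/10]
P^2 =
  1: [22/25, 3/25]
  2: [21/25, 4/25]
P^3 =
  1: [219/250, 31/250]
  2: [217/250, 33/250]
P^4 =
  1: [547/625, 78/625]
  2: [546/625, 79/625]
P^5 =
  1: [5469/6250, 781/6250]
  2: [5467/6250, 783/6250]

(P^5)[2 -> 1] = 5467/6250

Answer: 5467/6250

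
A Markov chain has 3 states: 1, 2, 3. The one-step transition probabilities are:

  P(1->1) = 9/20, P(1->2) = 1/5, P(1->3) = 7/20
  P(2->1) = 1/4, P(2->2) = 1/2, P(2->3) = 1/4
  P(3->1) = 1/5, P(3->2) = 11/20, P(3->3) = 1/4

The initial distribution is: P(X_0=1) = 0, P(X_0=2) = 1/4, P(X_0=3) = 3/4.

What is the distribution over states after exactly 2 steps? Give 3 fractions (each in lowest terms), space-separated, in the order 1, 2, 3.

Answer: 7/25 359/800 217/800

Derivation:
Propagating the distribution step by step (d_{t+1} = d_t * P):
d_0 = (1=0, 2=1/4, 3=3/4)
  d_1[1] = 0*9/20 + 1/4*1/4 + 3/4*1/5 = 17/80
  d_1[2] = 0*1/5 + 1/4*1/2 + 3/4*11/20 = 43/80
  d_1[3] = 0*7/20 + 1/4*1/4 + 3/4*1/4 = 1/4
d_1 = (1=17/80, 2=43/80, 3=1/4)
  d_2[1] = 17/80*9/20 + 43/80*1/4 + 1/4*1/5 = 7/25
  d_2[2] = 17/80*1/5 + 43/80*1/2 + 1/4*11/20 = 359/800
  d_2[3] = 17/80*7/20 + 43/80*1/4 + 1/4*1/4 = 217/800
d_2 = (1=7/25, 2=359/800, 3=217/800)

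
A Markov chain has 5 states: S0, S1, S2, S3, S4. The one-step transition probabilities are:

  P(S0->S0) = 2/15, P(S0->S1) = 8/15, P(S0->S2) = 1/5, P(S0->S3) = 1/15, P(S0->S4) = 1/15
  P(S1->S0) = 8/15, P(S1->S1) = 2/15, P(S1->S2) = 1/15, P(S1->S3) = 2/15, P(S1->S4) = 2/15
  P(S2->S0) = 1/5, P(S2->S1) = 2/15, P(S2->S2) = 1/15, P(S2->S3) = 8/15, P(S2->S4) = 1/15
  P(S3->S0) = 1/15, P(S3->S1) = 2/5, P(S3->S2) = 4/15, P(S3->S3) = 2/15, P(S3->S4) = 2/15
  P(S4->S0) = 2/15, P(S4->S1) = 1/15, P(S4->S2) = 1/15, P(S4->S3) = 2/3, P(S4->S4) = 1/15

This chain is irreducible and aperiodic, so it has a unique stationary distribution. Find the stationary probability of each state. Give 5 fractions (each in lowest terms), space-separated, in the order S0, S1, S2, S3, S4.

The stationary distribution satisfies pi = pi * P, i.e.:
  pi_S0 = 2/15*pi_S0 + 8/15*pi_S1 + 1/5*pi_S2 + 1/15*pi_S3 + 2/15*pi_S4
  pi_S1 = 8/15*pi_S0 + 2/15*pi_S1 + 2/15*pi_S2 + 2/5*pi_S3 + 1/15*pi_S4
  pi_S2 = 1/5*pi_S0 + 1/15*pi_S1 + 1/15*pi_S2 + 4/15*pi_S3 + 1/15*pi_S4
  pi_S3 = 1/15*pi_S0 + 2/15*pi_S1 + 8/15*pi_S2 + 2/15*pi_S3 + 2/3*pi_S4
  pi_S4 = 1/15*pi_S0 + 2/15*pi_S1 + 1/15*pi_S2 + 2/15*pi_S3 + 1/15*pi_S4
with normalization: pi_S0 + pi_S1 + pi_S2 + pi_S3 + pi_S4 = 1.

Using the first 4 balance equations plus normalization, the linear system A*pi = b is:
  [-13/15, 8/15, 1/5, 1/15, 2/15] . pi = 0
  [8/15, -13/15, 2/15, 2/5, 1/15] . pi = 0
  [1/5, 1/15, -14/15, 4/15, 1/15] . pi = 0
  [1/15, 2/15, 8/15, -13/15, 2/3] . pi = 0
  [1, 1, 1, 1, 1] . pi = 1

Solving yields:
  pi_S0 = 8377/34702
  pi_S1 = 19725/69404
  pi_S2 = 5019/34702
  pi_S3 = 7943/34702
  pi_S4 = 7001/69404

Verification (pi * P):
  8377/34702*2/15 + 19725/69404*8/15 + 5019/34702*1/5 + 7943/34702*1/15 + 7001/69404*2/15 = 8377/34702 = pi_S0  (ok)
  8377/34702*8/15 + 19725/69404*2/15 + 5019/34702*2/15 + 7943/34702*2/5 + 7001/69404*1/15 = 19725/69404 = pi_S1  (ok)
  8377/34702*1/5 + 19725/69404*1/15 + 5019/34702*1/15 + 7943/34702*4/15 + 7001/69404*1/15 = 5019/34702 = pi_S2  (ok)
  8377/34702*1/15 + 19725/69404*2/15 + 5019/34702*8/15 + 7943/34702*2/15 + 7001/69404*2/3 = 7943/34702 = pi_S3  (ok)
  8377/34702*1/15 + 19725/69404*2/15 + 5019/34702*1/15 + 7943/34702*2/15 + 7001/69404*1/15 = 7001/69404 = pi_S4  (ok)

Answer: 8377/34702 19725/69404 5019/34702 7943/34702 7001/69404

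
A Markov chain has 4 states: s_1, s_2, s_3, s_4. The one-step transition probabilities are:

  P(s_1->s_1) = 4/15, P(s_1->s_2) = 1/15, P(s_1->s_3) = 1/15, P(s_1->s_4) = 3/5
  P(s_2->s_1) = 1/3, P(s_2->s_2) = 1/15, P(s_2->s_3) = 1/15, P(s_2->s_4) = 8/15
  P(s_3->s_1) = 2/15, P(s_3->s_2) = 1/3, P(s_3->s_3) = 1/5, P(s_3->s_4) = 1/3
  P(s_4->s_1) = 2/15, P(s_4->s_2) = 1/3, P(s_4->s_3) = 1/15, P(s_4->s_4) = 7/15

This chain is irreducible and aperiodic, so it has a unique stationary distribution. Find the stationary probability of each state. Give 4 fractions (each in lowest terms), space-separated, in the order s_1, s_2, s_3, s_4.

Answer: 53/259 57/259 1/13 1678/3367

Derivation:
The stationary distribution satisfies pi = pi * P, i.e.:
  pi_s_1 = 4/15*pi_s_1 + 1/3*pi_s_2 + 2/15*pi_s_3 + 2/15*pi_s_4
  pi_s_2 = 1/15*pi_s_1 + 1/15*pi_s_2 + 1/3*pi_s_3 + 1/3*pi_s_4
  pi_s_3 = 1/15*pi_s_1 + 1/15*pi_s_2 + 1/5*pi_s_3 + 1/15*pi_s_4
  pi_s_4 = 3/5*pi_s_1 + 8/15*pi_s_2 + 1/3*pi_s_3 + 7/15*pi_s_4
with normalization: pi_s_1 + pi_s_2 + pi_s_3 + pi_s_4 = 1.

Using the first 3 balance equations plus normalization, the linear system A*pi = b is:
  [-11/15, 1/3, 2/15, 2/15] . pi = 0
  [1/15, -14/15, 1/3, 1/3] . pi = 0
  [1/15, 1/15, -4/5, 1/15] . pi = 0
  [1, 1, 1, 1] . pi = 1

Solving yields:
  pi_s_1 = 53/259
  pi_s_2 = 57/259
  pi_s_3 = 1/13
  pi_s_4 = 1678/3367

Verification (pi * P):
  53/259*4/15 + 57/259*1/3 + 1/13*2/15 + 1678/3367*2/15 = 53/259 = pi_s_1  (ok)
  53/259*1/15 + 57/259*1/15 + 1/13*1/3 + 1678/3367*1/3 = 57/259 = pi_s_2  (ok)
  53/259*1/15 + 57/259*1/15 + 1/13*1/5 + 1678/3367*1/15 = 1/13 = pi_s_3  (ok)
  53/259*3/5 + 57/259*8/15 + 1/13*1/3 + 1678/3367*7/15 = 1678/3367 = pi_s_4  (ok)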